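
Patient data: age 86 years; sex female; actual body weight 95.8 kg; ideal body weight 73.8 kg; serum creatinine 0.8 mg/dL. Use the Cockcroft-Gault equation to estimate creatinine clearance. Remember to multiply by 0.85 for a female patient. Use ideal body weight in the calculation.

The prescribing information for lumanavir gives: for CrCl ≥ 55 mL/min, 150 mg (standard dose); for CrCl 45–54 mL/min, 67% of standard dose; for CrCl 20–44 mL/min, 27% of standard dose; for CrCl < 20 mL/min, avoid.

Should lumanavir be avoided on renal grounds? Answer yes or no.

no

CrCl = (140 − 86) × 73.8 / (72 × 0.8) × 0.85 = 3985.2 / 57.60 × 0.85 ≈ 58.8 mL/min
CrCl ≈ 59 mL/min, which is ≥ 20 mL/min.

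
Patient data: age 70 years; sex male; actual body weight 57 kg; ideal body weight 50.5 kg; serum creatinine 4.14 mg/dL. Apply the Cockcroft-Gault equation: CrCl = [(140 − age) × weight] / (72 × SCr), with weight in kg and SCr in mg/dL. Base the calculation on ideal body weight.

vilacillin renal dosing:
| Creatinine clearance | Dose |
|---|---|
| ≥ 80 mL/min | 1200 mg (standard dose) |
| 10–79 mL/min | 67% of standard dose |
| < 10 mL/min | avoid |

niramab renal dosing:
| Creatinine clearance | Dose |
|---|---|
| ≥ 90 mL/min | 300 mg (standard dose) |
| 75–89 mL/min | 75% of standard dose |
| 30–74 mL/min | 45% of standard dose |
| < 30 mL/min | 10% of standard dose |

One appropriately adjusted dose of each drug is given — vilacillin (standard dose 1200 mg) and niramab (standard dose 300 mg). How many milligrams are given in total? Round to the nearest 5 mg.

CrCl = (140 − 70) × 50.5 / (72 × 4.14) = 3535.0 / 298.08 ≈ 11.9 mL/min
CrCl ≈ 12 mL/min.
vilacillin: 10–79 mL/min → 67% of 1200 mg = 804 mg.
niramab: < 30 mL/min → 10% of 300 mg = 30 mg.
Total = 804 + 30 = 834 mg.

835 mg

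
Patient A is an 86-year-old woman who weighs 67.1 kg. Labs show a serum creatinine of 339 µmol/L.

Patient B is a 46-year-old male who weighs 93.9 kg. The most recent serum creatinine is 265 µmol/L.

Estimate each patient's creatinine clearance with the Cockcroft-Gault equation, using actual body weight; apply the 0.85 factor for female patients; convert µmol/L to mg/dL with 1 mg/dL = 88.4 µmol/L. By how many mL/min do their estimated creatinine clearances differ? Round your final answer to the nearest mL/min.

Patient A: SCr = 339 / 88.4 = 3.835 mg/dL
Patient A: CrCl = (140 − 86) × 67.1 / (72 × 3.835) × 0.85 = 3623.4 / 276.12 × 0.85 ≈ 11.2 mL/min
Patient B: SCr = 265 / 88.4 = 2.998 mg/dL
Patient B: CrCl = (140 − 46) × 93.9 / (72 × 2.998) = 8826.6 / 215.86 ≈ 40.9 mL/min
|11.2 − 40.9| = 29.7 mL/min

30 mL/min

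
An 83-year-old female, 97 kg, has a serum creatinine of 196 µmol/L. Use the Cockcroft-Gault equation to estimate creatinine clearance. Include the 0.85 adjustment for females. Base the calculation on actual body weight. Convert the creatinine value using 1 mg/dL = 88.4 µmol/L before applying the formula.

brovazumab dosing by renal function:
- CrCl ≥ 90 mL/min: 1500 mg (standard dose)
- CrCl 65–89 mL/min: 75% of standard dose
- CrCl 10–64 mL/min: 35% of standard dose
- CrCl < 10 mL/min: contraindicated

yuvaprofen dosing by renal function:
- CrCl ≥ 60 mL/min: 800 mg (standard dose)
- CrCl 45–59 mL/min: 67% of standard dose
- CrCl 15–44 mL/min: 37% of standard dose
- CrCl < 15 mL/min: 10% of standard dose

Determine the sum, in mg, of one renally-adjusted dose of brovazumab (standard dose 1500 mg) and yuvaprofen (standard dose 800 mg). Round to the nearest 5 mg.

820 mg

SCr = 196 / 88.4 = 2.217 mg/dL
CrCl = (140 − 83) × 97 / (72 × 2.217) × 0.85 = 5529.0 / 159.62 × 0.85 ≈ 29.4 mL/min
CrCl ≈ 29 mL/min.
brovazumab: 10–64 mL/min → 35% of 1500 mg = 525 mg.
yuvaprofen: 15–44 mL/min → 37% of 800 mg = 296 mg.
Total = 525 + 296 = 821 mg.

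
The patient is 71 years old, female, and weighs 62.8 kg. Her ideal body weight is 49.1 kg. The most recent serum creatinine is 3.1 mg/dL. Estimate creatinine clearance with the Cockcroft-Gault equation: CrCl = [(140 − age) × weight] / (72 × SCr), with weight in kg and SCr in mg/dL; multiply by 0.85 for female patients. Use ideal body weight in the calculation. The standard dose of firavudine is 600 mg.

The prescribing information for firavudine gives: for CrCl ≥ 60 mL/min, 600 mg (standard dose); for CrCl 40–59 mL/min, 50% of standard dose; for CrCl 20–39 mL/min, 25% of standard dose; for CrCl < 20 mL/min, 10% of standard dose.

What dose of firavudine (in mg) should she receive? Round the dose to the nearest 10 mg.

60 mg

CrCl = (140 − 71) × 49.1 / (72 × 3.1) × 0.85 = 3387.9 / 223.20 × 0.85 ≈ 12.9 mL/min
CrCl ≈ 13 mL/min → bracket < 20 mL/min.
10% of 600 mg = 60 mg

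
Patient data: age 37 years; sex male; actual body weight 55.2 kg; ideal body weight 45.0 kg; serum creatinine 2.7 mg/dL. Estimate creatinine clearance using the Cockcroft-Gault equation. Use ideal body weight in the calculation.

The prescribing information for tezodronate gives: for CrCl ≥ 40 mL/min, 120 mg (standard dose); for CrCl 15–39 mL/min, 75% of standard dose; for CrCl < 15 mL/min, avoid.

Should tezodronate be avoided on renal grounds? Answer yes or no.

no

CrCl = (140 − 37) × 45 / (72 × 2.7) = 4635.0 / 194.40 ≈ 23.8 mL/min
CrCl ≈ 24 mL/min, which is ≥ 15 mL/min.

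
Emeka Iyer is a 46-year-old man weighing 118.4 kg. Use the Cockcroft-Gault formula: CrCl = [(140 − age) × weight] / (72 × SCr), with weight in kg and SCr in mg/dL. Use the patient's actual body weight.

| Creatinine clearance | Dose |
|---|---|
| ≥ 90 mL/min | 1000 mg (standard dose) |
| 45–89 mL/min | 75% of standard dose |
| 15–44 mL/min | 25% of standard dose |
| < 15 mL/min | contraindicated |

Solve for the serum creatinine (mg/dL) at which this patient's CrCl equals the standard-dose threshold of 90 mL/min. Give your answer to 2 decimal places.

1.72 mg/dL

Standard dose requires CrCl ≥ 90 mL/min.
Set (140 − 46) × 118.4 / (72 × SCr) = 90
SCr = (140 − 46) × 118.4 / (72 × 90) = 1.718 mg/dL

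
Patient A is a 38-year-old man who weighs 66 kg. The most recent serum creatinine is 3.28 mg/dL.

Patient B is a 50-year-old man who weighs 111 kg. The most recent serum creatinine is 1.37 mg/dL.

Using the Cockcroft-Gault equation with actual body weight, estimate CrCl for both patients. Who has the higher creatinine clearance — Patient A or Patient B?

Patient A: CrCl = (140 − 38) × 66 / (72 × 3.28) = 6732.0 / 236.16 ≈ 28.5 mL/min
Patient B: CrCl = (140 − 50) × 111 / (72 × 1.37) = 9990.0 / 98.64 ≈ 101.3 mL/min
28.5 vs 101.3 mL/min → Patient B is higher.

Patient B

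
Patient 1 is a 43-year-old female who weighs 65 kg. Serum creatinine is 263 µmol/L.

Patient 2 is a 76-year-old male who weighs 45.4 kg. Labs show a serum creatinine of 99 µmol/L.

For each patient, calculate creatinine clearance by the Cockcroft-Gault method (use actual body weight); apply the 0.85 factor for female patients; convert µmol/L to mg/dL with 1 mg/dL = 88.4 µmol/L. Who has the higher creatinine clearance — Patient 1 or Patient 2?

Patient 2

Patient 1: SCr = 263 / 88.4 = 2.975 mg/dL
Patient 1: CrCl = (140 − 43) × 65 / (72 × 2.975) × 0.85 = 6305.0 / 214.20 × 0.85 ≈ 25.0 mL/min
Patient 2: SCr = 99 / 88.4 = 1.12 mg/dL
Patient 2: CrCl = (140 − 76) × 45.4 / (72 × 1.12) = 2905.6 / 80.64 ≈ 36.0 mL/min
25.0 vs 36.0 mL/min → Patient 2 is higher.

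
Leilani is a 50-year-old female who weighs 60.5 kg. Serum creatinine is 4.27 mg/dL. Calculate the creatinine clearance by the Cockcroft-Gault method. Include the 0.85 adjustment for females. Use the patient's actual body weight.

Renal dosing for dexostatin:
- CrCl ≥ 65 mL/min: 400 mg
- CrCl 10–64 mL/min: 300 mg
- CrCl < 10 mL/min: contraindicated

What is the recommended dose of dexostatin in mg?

300 mg

CrCl = (140 − 50) × 60.5 / (72 × 4.27) × 0.85 = 5445.0 / 307.44 × 0.85 ≈ 15.1 mL/min
CrCl ≈ 15 mL/min → bracket 10–64 mL/min.
Dose for this bracket: 300 mg.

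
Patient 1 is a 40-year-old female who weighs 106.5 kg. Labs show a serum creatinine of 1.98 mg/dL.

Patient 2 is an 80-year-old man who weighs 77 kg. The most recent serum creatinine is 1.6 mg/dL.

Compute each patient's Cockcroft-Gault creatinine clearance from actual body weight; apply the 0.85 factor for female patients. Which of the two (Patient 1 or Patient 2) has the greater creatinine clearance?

Patient 1

Patient 1: CrCl = (140 − 40) × 106.5 / (72 × 1.98) × 0.85 = 10650.0 / 142.56 × 0.85 ≈ 63.5 mL/min
Patient 2: CrCl = (140 − 80) × 77 / (72 × 1.6) = 4620.0 / 115.20 ≈ 40.1 mL/min
63.5 vs 40.1 mL/min → Patient 1 is higher.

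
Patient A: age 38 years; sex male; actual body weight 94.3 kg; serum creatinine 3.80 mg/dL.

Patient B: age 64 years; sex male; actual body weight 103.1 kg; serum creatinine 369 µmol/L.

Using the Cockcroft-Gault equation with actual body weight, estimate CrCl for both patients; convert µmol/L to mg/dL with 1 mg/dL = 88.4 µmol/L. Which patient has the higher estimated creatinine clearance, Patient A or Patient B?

Patient A: CrCl = (140 − 38) × 94.3 / (72 × 3.8) = 9618.6 / 273.60 ≈ 35.2 mL/min
Patient B: SCr = 369 / 88.4 = 4.174 mg/dL
Patient B: CrCl = (140 − 64) × 103.1 / (72 × 4.174) = 7835.6 / 300.53 ≈ 26.1 mL/min
35.2 vs 26.1 mL/min → Patient A is higher.

Patient A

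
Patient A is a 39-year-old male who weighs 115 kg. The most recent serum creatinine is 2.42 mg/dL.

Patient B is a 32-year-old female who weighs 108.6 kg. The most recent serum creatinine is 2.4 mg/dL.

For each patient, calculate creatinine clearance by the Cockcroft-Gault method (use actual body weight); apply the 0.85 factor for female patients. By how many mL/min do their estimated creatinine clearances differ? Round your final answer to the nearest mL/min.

Patient A: CrCl = (140 − 39) × 115 / (72 × 2.42) = 11615.0 / 174.24 ≈ 66.7 mL/min
Patient B: CrCl = (140 − 32) × 108.6 / (72 × 2.4) × 0.85 = 11728.8 / 172.80 × 0.85 ≈ 57.7 mL/min
|66.7 − 57.7| = 9.0 mL/min

9 mL/min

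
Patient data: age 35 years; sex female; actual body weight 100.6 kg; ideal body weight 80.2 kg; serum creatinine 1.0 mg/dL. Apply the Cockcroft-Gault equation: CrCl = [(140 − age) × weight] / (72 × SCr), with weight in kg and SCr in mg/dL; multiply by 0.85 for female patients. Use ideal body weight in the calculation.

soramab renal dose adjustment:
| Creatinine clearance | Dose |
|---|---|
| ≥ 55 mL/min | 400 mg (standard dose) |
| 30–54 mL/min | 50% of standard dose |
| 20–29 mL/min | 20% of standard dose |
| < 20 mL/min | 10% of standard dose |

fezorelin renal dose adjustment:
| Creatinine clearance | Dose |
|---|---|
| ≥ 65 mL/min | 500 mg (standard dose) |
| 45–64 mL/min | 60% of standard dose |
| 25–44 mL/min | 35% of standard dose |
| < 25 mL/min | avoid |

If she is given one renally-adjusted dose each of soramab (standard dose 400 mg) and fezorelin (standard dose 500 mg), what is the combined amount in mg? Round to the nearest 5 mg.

900 mg

CrCl = (140 − 35) × 80.2 / (72 × 1) × 0.85 = 8421.0 / 72.00 × 0.85 ≈ 99.4 mL/min
CrCl ≈ 99 mL/min.
soramab: ≥ 55 mL/min → 100% of 400 mg = 400 mg.
fezorelin: ≥ 65 mL/min → 100% of 500 mg = 500 mg.
Total = 400 + 500 = 900 mg.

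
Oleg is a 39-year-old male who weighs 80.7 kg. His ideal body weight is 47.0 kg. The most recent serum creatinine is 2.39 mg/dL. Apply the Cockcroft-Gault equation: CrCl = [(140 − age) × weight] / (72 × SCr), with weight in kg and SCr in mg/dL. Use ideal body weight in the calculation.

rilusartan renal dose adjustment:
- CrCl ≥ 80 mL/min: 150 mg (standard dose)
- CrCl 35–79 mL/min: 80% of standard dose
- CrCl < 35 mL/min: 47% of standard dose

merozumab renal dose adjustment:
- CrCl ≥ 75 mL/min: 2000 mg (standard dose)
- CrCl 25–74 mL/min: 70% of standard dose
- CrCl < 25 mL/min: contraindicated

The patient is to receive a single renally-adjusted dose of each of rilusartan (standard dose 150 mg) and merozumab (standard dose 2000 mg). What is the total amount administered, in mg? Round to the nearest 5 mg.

1470 mg

CrCl = (140 − 39) × 47 / (72 × 2.39) = 4747.0 / 172.08 ≈ 27.6 mL/min
CrCl ≈ 28 mL/min.
rilusartan: < 35 mL/min → 47% of 150 mg = 70.5 mg.
merozumab: 25–74 mL/min → 70% of 2000 mg = 1400 mg.
Total = 70.5 + 1400 = 1470.5 mg.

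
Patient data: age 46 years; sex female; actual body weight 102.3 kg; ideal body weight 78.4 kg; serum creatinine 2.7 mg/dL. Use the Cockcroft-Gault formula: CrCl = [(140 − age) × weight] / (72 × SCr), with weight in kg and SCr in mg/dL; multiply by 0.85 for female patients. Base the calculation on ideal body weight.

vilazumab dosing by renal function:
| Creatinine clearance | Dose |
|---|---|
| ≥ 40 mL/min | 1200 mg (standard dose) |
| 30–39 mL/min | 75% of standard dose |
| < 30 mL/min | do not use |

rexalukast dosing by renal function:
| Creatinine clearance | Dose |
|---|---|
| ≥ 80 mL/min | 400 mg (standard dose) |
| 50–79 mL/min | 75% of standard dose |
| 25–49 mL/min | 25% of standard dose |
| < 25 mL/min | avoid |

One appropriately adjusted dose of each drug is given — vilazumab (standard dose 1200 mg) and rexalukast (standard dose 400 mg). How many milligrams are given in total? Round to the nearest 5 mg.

1000 mg

CrCl = (140 − 46) × 78.4 / (72 × 2.7) × 0.85 = 7369.6 / 194.40 × 0.85 ≈ 32.2 mL/min
CrCl ≈ 32 mL/min.
vilazumab: 30–39 mL/min → 75% of 1200 mg = 900 mg.
rexalukast: 25–49 mL/min → 25% of 400 mg = 100 mg.
Total = 900 + 100 = 1000 mg.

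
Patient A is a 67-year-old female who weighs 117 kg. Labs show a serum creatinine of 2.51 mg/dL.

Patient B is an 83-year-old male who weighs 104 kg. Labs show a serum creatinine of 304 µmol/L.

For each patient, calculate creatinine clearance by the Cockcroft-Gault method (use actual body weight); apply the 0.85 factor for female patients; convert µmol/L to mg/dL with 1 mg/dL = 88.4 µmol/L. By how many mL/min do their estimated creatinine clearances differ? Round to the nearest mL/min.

16 mL/min

Patient A: CrCl = (140 − 67) × 117 / (72 × 2.51) × 0.85 = 8541.0 / 180.72 × 0.85 ≈ 40.2 mL/min
Patient B: SCr = 304 / 88.4 = 3.439 mg/dL
Patient B: CrCl = (140 − 83) × 104 / (72 × 3.439) = 5928.0 / 247.61 ≈ 23.9 mL/min
|40.2 − 23.9| = 16.3 mL/min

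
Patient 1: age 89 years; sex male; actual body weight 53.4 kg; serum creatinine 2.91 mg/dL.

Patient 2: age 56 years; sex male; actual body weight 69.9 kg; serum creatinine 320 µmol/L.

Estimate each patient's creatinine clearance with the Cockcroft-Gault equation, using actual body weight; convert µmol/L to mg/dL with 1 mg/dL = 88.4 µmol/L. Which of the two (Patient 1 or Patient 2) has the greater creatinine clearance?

Patient 1: CrCl = (140 − 89) × 53.4 / (72 × 2.91) = 2723.4 / 209.52 ≈ 13.0 mL/min
Patient 2: SCr = 320 / 88.4 = 3.62 mg/dL
Patient 2: CrCl = (140 − 56) × 69.9 / (72 × 3.62) = 5871.6 / 260.64 ≈ 22.5 mL/min
13.0 vs 22.5 mL/min → Patient 2 is higher.

Patient 2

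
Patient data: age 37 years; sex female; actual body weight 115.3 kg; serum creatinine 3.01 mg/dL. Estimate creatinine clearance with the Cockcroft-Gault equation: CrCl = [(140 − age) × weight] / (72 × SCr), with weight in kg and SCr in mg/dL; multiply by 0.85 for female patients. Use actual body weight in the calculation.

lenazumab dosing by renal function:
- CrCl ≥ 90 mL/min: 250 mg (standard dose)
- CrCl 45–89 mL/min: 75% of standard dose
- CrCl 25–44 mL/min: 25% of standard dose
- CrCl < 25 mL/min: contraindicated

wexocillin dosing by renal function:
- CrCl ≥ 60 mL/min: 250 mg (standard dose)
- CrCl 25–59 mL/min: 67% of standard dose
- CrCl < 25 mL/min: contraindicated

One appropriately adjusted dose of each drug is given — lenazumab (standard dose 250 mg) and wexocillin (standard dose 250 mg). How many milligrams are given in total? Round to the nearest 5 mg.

CrCl = (140 − 37) × 115.3 / (72 × 3.01) × 0.85 = 11875.9 / 216.72 × 0.85 ≈ 46.6 mL/min
CrCl ≈ 47 mL/min.
lenazumab: 45–89 mL/min → 75% of 250 mg = 187.5 mg.
wexocillin: 25–59 mL/min → 67% of 250 mg = 167.5 mg.
Total = 187.5 + 167.5 = 355 mg.

355 mg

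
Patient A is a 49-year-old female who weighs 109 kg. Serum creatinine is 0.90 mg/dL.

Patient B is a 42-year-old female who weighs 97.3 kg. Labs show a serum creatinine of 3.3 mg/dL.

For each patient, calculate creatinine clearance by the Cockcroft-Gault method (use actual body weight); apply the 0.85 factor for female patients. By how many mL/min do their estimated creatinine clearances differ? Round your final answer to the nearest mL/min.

Patient A: CrCl = (140 − 49) × 109 / (72 × 0.9) × 0.85 = 9919.0 / 64.80 × 0.85 ≈ 130.1 mL/min
Patient B: CrCl = (140 − 42) × 97.3 / (72 × 3.3) × 0.85 = 9535.4 / 237.60 × 0.85 ≈ 34.1 mL/min
|130.1 − 34.1| = 96.0 mL/min

96 mL/min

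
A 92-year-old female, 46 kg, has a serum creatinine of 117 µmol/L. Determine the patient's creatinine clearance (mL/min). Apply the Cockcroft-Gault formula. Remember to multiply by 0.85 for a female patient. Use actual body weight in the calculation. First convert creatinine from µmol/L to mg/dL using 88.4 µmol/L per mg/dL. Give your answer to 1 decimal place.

SCr = 117 / 88.4 = 1.324 mg/dL
CrCl = (140 − 92) × 46 / (72 × 1.324) × 0.85 = 2208.0 / 95.33 × 0.85 ≈ 19.7 mL/min

19.7 mL/min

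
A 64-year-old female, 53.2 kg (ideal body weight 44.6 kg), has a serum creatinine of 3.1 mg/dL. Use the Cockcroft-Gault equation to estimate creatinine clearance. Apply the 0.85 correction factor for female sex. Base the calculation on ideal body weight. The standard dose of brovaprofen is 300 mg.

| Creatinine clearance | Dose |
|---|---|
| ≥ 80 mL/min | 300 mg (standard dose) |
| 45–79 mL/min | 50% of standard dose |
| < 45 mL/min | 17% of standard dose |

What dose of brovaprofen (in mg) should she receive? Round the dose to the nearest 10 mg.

50 mg

CrCl = (140 − 64) × 44.6 / (72 × 3.1) × 0.85 = 3389.6 / 223.20 × 0.85 ≈ 12.9 mL/min
CrCl ≈ 13 mL/min → bracket < 45 mL/min.
17% of 300 mg = 51 mg → 50 mg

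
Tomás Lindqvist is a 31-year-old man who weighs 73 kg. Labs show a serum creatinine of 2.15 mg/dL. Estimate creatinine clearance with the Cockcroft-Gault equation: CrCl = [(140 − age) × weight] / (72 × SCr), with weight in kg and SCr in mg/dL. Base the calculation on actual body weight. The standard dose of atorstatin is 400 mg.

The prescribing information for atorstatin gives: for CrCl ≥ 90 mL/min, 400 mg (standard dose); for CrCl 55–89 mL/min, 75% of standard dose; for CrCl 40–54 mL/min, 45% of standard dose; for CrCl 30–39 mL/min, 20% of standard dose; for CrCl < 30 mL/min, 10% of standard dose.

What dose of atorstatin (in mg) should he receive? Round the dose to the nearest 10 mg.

CrCl = (140 − 31) × 73 / (72 × 2.15) = 7957.0 / 154.80 ≈ 51.4 mL/min
CrCl ≈ 51 mL/min → bracket 40–54 mL/min.
45% of 400 mg = 180 mg

180 mg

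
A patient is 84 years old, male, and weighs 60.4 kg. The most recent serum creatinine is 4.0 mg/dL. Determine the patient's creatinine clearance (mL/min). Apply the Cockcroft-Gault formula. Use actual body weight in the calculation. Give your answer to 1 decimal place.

CrCl = (140 − 84) × 60.4 / (72 × 4) = 3382.4 / 288.00 ≈ 11.7 mL/min

11.7 mL/min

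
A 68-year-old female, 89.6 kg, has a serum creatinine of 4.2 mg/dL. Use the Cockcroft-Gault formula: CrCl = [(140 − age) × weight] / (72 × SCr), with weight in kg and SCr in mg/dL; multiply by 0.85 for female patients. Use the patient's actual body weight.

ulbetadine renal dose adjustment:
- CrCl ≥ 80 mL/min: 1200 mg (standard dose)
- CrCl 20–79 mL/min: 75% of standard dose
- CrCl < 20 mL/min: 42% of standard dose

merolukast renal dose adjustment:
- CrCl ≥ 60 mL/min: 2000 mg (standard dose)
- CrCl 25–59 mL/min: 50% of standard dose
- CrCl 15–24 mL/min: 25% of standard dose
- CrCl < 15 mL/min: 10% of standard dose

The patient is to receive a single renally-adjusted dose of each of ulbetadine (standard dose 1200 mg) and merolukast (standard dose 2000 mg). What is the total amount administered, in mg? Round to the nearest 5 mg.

1005 mg

CrCl = (140 − 68) × 89.6 / (72 × 4.2) × 0.85 = 6451.2 / 302.40 × 0.85 ≈ 18.1 mL/min
CrCl ≈ 18 mL/min.
ulbetadine: < 20 mL/min → 42% of 1200 mg = 504 mg.
merolukast: 15–24 mL/min → 25% of 2000 mg = 500 mg.
Total = 504 + 500 = 1004 mg.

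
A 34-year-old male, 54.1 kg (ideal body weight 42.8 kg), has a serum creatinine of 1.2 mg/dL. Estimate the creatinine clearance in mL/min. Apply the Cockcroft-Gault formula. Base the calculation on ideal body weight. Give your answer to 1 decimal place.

CrCl = (140 − 34) × 42.8 / (72 × 1.2) = 4536.8 / 86.40 ≈ 52.5 mL/min

52.5 mL/min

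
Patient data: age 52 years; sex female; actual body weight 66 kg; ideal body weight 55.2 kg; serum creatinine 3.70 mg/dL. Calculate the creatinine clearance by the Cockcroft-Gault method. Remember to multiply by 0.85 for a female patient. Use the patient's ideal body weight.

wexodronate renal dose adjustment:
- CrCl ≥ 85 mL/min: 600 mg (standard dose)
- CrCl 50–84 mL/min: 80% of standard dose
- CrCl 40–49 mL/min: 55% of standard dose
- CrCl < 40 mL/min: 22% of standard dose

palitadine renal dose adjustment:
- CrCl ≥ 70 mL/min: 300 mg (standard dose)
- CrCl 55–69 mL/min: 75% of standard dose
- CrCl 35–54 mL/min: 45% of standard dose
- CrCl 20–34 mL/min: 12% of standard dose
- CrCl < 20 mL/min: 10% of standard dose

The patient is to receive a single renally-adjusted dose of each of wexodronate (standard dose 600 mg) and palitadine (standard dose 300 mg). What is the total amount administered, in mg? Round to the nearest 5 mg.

160 mg

CrCl = (140 − 52) × 55.2 / (72 × 3.7) × 0.85 = 4857.6 / 266.40 × 0.85 ≈ 15.5 mL/min
CrCl ≈ 15 mL/min.
wexodronate: < 40 mL/min → 22% of 600 mg = 132 mg.
palitadine: < 20 mL/min → 10% of 300 mg = 30 mg.
Total = 132 + 30 = 162 mg.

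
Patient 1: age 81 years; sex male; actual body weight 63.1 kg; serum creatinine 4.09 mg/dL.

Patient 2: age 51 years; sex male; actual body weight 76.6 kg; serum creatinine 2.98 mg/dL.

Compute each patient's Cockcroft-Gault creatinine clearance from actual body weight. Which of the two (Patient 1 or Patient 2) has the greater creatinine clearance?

Patient 2

Patient 1: CrCl = (140 − 81) × 63.1 / (72 × 4.09) = 3722.9 / 294.48 ≈ 12.6 mL/min
Patient 2: CrCl = (140 − 51) × 76.6 / (72 × 2.98) = 6817.4 / 214.56 ≈ 31.8 mL/min
12.6 vs 31.8 mL/min → Patient 2 is higher.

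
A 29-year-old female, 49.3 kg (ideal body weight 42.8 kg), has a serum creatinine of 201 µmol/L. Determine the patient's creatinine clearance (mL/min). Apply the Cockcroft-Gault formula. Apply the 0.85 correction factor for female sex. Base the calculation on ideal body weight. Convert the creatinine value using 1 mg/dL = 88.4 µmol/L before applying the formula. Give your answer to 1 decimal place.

24.7 mL/min

SCr = 201 / 88.4 = 2.274 mg/dL
CrCl = (140 − 29) × 42.8 / (72 × 2.274) × 0.85 = 4750.8 / 163.73 × 0.85 ≈ 24.7 mL/min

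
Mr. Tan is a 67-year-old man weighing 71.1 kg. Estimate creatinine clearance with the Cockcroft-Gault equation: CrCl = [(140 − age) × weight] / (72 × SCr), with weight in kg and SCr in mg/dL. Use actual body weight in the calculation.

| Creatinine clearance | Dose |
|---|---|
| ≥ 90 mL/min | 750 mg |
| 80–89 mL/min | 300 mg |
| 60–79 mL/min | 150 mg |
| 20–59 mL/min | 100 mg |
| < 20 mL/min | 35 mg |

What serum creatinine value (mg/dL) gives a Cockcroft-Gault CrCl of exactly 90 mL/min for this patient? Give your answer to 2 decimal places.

Standard dose requires CrCl ≥ 90 mL/min.
Set (140 − 67) × 71.1 / (72 × SCr) = 90
SCr = (140 − 67) × 71.1 / (72 × 90) = 0.801 mg/dL

0.80 mg/dL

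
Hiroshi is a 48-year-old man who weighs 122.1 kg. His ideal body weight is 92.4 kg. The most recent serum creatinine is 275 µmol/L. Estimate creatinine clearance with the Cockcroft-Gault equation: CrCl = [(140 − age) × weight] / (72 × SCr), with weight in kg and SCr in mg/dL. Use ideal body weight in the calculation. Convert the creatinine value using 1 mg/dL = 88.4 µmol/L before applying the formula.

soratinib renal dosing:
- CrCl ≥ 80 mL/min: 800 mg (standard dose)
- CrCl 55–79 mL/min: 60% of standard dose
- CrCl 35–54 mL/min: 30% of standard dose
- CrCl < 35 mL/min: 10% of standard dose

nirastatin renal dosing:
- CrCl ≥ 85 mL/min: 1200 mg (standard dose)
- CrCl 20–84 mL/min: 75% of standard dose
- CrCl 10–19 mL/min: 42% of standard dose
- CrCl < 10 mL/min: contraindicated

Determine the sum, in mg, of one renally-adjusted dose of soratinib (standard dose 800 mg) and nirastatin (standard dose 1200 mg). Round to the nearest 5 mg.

1140 mg

SCr = 275 / 88.4 = 3.111 mg/dL
CrCl = (140 − 48) × 92.4 / (72 × 3.111) = 8500.8 / 223.99 ≈ 38.0 mL/min
CrCl ≈ 38 mL/min.
soratinib: 35–54 mL/min → 30% of 800 mg = 240 mg.
nirastatin: 20–84 mL/min → 75% of 1200 mg = 900 mg.
Total = 240 + 900 = 1140 mg.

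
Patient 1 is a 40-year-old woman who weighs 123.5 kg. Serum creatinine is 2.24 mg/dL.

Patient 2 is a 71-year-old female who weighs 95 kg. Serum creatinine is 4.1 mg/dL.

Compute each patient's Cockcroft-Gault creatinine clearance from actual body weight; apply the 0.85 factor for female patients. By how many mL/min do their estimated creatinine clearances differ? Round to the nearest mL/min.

Patient 1: CrCl = (140 − 40) × 123.5 / (72 × 2.24) × 0.85 = 12350.0 / 161.28 × 0.85 ≈ 65.1 mL/min
Patient 2: CrCl = (140 − 71) × 95 / (72 × 4.1) × 0.85 = 6555.0 / 295.20 × 0.85 ≈ 18.9 mL/min
|65.1 − 18.9| = 46.2 mL/min

46 mL/min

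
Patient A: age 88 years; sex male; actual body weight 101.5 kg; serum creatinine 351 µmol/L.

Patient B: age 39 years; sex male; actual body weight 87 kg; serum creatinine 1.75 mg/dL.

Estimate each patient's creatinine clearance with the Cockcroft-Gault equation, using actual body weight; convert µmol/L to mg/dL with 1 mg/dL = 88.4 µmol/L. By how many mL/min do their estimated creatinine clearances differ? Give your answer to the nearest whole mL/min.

51 mL/min

Patient A: SCr = 351 / 88.4 = 3.971 mg/dL
Patient A: CrCl = (140 − 88) × 101.5 / (72 × 3.971) = 5278.0 / 285.91 ≈ 18.5 mL/min
Patient B: CrCl = (140 − 39) × 87 / (72 × 1.75) = 8787.0 / 126.00 ≈ 69.7 mL/min
|18.5 − 69.7| = 51.2 mL/min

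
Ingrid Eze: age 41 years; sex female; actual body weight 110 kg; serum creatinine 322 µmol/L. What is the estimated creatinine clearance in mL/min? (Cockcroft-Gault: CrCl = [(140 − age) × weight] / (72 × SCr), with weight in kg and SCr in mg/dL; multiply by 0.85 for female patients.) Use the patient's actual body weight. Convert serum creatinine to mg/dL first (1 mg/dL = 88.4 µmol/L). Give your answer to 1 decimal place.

SCr = 322 / 88.4 = 3.643 mg/dL
CrCl = (140 − 41) × 110 / (72 × 3.643) × 0.85 = 10890.0 / 262.30 × 0.85 ≈ 35.3 mL/min

35.3 mL/min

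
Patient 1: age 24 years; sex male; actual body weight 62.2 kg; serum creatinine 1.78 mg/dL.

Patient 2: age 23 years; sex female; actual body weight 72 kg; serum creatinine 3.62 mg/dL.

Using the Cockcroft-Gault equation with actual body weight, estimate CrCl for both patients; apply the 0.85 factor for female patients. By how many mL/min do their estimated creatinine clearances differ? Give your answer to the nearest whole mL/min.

Patient 1: CrCl = (140 − 24) × 62.2 / (72 × 1.78) = 7215.2 / 128.16 ≈ 56.3 mL/min
Patient 2: CrCl = (140 − 23) × 72 / (72 × 3.62) × 0.85 = 8424.0 / 260.64 × 0.85 ≈ 27.5 mL/min
|56.3 − 27.5| = 28.8 mL/min

29 mL/min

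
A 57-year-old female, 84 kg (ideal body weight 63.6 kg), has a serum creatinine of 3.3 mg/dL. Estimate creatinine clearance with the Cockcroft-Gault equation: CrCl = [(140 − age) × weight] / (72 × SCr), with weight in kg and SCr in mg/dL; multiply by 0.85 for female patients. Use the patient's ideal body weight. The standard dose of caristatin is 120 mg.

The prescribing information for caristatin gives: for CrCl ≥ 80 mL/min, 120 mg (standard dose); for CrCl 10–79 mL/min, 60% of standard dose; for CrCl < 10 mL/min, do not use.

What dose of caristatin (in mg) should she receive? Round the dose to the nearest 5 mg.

70 mg

CrCl = (140 − 57) × 63.6 / (72 × 3.3) × 0.85 = 5278.8 / 237.60 × 0.85 ≈ 18.9 mL/min
CrCl ≈ 19 mL/min → bracket 10–79 mL/min.
60% of 120 mg = 72 mg → 70 mg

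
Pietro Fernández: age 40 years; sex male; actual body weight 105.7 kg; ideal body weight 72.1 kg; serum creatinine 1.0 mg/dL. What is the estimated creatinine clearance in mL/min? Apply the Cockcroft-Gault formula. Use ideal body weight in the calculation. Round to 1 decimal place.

100.1 mL/min

CrCl = (140 − 40) × 72.1 / (72 × 1) = 7210.0 / 72.00 ≈ 100.1 mL/min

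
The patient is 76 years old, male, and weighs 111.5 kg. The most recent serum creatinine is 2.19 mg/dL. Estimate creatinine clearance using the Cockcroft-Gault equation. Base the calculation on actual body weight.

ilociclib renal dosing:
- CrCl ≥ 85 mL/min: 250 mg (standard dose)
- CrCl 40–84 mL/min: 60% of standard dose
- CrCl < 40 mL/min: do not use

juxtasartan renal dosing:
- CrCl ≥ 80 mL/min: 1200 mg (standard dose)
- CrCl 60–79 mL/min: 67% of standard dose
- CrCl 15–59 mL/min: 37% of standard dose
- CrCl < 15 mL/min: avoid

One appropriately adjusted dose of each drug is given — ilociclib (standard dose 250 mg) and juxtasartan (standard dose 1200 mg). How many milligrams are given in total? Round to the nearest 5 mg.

595 mg

CrCl = (140 − 76) × 111.5 / (72 × 2.19) = 7136.0 / 157.68 ≈ 45.3 mL/min
CrCl ≈ 45 mL/min.
ilociclib: 40–84 mL/min → 60% of 250 mg = 150 mg.
juxtasartan: 15–59 mL/min → 37% of 1200 mg = 444 mg.
Total = 150 + 444 = 594 mg.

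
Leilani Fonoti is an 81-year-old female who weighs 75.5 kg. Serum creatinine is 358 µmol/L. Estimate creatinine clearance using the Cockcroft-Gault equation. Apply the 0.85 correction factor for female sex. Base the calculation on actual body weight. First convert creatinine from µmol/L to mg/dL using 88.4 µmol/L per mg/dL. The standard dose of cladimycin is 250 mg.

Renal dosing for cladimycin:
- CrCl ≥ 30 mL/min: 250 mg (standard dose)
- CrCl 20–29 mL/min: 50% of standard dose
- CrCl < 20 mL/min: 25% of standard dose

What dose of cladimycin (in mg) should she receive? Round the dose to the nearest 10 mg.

60 mg

SCr = 358 / 88.4 = 4.05 mg/dL
CrCl = (140 − 81) × 75.5 / (72 × 4.05) × 0.85 = 4454.5 / 291.60 × 0.85 ≈ 13.0 mL/min
CrCl ≈ 13 mL/min → bracket < 20 mL/min.
25% of 250 mg = 62.5 mg → 60 mg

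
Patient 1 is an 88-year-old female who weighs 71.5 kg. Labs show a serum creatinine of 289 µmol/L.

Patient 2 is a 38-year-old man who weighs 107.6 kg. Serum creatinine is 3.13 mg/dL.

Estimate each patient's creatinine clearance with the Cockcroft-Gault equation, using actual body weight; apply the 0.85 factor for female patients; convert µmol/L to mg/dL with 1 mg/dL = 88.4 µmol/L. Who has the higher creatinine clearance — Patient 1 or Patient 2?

Patient 1: SCr = 289 / 88.4 = 3.269 mg/dL
Patient 1: CrCl = (140 − 88) × 71.5 / (72 × 3.269) × 0.85 = 3718.0 / 235.37 × 0.85 ≈ 13.4 mL/min
Patient 2: CrCl = (140 − 38) × 107.6 / (72 × 3.13) = 10975.2 / 225.36 ≈ 48.7 mL/min
13.4 vs 48.7 mL/min → Patient 2 is higher.

Patient 2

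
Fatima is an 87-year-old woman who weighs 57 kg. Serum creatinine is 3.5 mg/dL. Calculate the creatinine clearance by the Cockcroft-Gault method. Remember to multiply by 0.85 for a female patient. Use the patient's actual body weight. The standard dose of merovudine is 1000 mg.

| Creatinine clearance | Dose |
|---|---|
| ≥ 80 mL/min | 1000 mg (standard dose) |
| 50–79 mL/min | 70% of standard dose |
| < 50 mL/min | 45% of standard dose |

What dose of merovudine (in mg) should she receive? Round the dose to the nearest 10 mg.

450 mg

CrCl = (140 − 87) × 57 / (72 × 3.5) × 0.85 = 3021.0 / 252.00 × 0.85 ≈ 10.2 mL/min
CrCl ≈ 10 mL/min → bracket < 50 mL/min.
45% of 1000 mg = 450 mg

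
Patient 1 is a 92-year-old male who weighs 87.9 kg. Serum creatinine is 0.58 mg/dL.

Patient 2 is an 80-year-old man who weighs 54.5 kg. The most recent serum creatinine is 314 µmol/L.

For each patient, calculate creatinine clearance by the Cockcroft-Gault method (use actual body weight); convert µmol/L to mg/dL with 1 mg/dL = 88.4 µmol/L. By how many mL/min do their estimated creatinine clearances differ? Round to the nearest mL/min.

88 mL/min

Patient 1: CrCl = (140 − 92) × 87.9 / (72 × 0.58) = 4219.2 / 41.76 ≈ 101.0 mL/min
Patient 2: SCr = 314 / 88.4 = 3.552 mg/dL
Patient 2: CrCl = (140 − 80) × 54.5 / (72 × 3.552) = 3270.0 / 255.74 ≈ 12.8 mL/min
|101.0 − 12.8| = 88.2 mL/min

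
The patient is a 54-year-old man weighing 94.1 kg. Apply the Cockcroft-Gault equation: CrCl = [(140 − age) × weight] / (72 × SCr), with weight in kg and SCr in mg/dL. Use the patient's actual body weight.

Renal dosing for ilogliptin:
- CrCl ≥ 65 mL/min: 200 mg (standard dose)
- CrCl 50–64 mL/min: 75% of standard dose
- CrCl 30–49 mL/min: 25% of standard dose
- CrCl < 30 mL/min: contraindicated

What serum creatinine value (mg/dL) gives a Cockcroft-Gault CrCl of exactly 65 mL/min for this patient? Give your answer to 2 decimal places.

Standard dose requires CrCl ≥ 65 mL/min.
Set (140 − 54) × 94.1 / (72 × SCr) = 65
SCr = (140 − 54) × 94.1 / (72 × 65) = 1.729 mg/dL

1.73 mg/dL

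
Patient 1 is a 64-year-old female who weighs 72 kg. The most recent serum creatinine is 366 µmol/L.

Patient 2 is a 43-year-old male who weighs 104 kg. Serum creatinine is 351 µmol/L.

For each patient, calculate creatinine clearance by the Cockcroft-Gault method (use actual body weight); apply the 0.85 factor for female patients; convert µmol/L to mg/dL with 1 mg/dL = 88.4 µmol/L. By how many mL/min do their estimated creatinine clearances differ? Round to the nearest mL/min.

Patient 1: SCr = 366 / 88.4 = 4.14 mg/dL
Patient 1: CrCl = (140 − 64) × 72 / (72 × 4.14) × 0.85 = 5472.0 / 298.08 × 0.85 ≈ 15.6 mL/min
Patient 2: SCr = 351 / 88.4 = 3.971 mg/dL
Patient 2: CrCl = (140 − 43) × 104 / (72 × 3.971) = 10088.0 / 285.91 ≈ 35.3 mL/min
|15.6 − 35.3| = 19.7 mL/min

20 mL/min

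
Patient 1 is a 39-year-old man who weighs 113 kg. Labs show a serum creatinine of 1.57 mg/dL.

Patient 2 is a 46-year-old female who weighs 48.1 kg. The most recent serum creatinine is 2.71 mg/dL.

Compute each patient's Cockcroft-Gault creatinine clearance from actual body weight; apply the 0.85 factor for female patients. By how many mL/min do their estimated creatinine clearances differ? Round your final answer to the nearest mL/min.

Patient 1: CrCl = (140 − 39) × 113 / (72 × 1.57) = 11413.0 / 113.04 ≈ 101.0 mL/min
Patient 2: CrCl = (140 − 46) × 48.1 / (72 × 2.71) × 0.85 = 4521.4 / 195.12 × 0.85 ≈ 19.7 mL/min
|101.0 − 19.7| = 81.3 mL/min

81 mL/min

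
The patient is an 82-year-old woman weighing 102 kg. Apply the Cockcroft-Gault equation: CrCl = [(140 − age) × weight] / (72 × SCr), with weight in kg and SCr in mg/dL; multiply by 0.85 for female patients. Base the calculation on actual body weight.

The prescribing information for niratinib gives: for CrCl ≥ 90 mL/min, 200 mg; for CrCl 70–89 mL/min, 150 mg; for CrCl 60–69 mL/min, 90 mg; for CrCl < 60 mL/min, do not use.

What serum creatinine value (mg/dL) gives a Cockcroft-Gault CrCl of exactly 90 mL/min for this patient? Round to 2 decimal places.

0.78 mg/dL

Standard dose requires CrCl ≥ 90 mL/min.
Set (140 − 82) × 102 × 0.85 / (72 × SCr) = 90
SCr = (140 − 82) × 102 × 0.85 / (72 × 90) = 0.776 mg/dL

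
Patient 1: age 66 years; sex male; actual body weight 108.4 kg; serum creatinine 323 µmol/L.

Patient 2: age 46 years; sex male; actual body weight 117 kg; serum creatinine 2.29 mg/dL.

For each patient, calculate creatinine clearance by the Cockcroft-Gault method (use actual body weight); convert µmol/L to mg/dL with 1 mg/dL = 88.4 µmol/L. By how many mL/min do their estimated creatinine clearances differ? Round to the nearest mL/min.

Patient 1: SCr = 323 / 88.4 = 3.654 mg/dL
Patient 1: CrCl = (140 − 66) × 108.4 / (72 × 3.654) = 8021.6 / 263.09 ≈ 30.5 mL/min
Patient 2: CrCl = (140 − 46) × 117 / (72 × 2.29) = 10998.0 / 164.88 ≈ 66.7 mL/min
|30.5 − 66.7| = 36.2 mL/min

36 mL/min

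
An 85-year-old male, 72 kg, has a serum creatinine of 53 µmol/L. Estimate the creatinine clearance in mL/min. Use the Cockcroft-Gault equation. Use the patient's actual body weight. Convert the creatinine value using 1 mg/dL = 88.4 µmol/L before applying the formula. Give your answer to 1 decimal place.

SCr = 53 / 88.4 = 0.6 mg/dL
CrCl = (140 − 85) × 72 / (72 × 0.6) = 3960.0 / 43.20 ≈ 91.7 mL/min

91.7 mL/min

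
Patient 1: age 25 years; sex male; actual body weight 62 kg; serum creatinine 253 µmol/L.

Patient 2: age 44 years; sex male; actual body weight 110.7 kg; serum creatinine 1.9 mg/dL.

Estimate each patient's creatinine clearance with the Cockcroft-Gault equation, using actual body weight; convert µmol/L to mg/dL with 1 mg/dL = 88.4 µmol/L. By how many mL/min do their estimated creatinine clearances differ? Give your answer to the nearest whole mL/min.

Patient 1: SCr = 253 / 88.4 = 2.862 mg/dL
Patient 1: CrCl = (140 − 25) × 62 / (72 × 2.862) = 7130.0 / 206.06 ≈ 34.6 mL/min
Patient 2: CrCl = (140 − 44) × 110.7 / (72 × 1.9) = 10627.2 / 136.80 ≈ 77.7 mL/min
|34.6 − 77.7| = 43.1 mL/min

43 mL/min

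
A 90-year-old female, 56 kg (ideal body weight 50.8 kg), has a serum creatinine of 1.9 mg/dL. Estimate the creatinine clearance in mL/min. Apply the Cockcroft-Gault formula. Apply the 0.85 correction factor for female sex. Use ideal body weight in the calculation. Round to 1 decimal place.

CrCl = (140 − 90) × 50.8 / (72 × 1.9) × 0.85 = 2540.0 / 136.80 × 0.85 ≈ 15.8 mL/min

15.8 mL/min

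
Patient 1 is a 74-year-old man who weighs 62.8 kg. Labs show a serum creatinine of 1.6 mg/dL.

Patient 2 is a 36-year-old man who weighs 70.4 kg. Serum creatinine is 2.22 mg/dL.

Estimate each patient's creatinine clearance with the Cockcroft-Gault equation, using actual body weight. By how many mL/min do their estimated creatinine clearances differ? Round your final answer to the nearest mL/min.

Patient 1: CrCl = (140 − 74) × 62.8 / (72 × 1.6) = 4144.8 / 115.20 ≈ 36.0 mL/min
Patient 2: CrCl = (140 − 36) × 70.4 / (72 × 2.22) = 7321.6 / 159.84 ≈ 45.8 mL/min
|36.0 − 45.8| = 9.8 mL/min

10 mL/min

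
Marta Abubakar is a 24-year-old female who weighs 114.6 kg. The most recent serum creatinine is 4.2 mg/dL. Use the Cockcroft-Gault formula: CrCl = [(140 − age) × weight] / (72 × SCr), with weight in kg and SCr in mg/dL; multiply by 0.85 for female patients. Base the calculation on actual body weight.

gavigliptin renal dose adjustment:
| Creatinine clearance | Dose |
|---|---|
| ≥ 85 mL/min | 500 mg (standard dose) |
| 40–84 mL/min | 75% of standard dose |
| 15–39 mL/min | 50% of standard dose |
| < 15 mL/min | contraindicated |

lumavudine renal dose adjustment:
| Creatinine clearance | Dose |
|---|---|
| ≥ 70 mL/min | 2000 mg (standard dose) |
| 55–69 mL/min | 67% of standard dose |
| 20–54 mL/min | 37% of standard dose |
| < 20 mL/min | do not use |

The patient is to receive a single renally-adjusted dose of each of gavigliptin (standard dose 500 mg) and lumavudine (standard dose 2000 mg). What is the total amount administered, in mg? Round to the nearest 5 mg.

CrCl = (140 − 24) × 114.6 / (72 × 4.2) × 0.85 = 13293.6 / 302.40 × 0.85 ≈ 37.4 mL/min
CrCl ≈ 37 mL/min.
gavigliptin: 15–39 mL/min → 50% of 500 mg = 250 mg.
lumavudine: 20–54 mL/min → 37% of 2000 mg = 740 mg.
Total = 250 + 740 = 990 mg.

990 mg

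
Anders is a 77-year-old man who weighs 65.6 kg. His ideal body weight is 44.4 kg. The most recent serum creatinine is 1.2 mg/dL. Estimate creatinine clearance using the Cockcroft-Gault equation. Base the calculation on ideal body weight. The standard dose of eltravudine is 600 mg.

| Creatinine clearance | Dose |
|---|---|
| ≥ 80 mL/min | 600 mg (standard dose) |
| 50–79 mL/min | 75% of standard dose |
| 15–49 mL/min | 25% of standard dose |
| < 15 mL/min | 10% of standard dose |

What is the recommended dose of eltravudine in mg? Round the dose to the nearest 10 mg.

150 mg

CrCl = (140 − 77) × 44.4 / (72 × 1.2) = 2797.2 / 86.40 ≈ 32.4 mL/min
CrCl ≈ 32 mL/min → bracket 15–49 mL/min.
25% of 600 mg = 150 mg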